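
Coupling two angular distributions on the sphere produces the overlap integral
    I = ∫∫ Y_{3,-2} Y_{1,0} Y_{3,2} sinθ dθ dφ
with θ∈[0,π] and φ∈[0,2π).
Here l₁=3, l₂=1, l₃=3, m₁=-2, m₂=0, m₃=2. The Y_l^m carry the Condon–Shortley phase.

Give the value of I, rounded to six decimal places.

l₁+l₂+l₃=7 is odd: 3j(l;000)=0 ⇒ I=0

0.000000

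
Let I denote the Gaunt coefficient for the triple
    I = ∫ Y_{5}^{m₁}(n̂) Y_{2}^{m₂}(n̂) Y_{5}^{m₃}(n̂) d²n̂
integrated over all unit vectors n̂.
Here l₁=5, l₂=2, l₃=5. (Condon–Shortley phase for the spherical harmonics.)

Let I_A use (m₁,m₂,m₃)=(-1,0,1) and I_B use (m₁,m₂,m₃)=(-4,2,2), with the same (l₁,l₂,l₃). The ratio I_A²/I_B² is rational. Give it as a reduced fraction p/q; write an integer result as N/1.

9/8

Same 5,2,5: normalisation and zero-m 3j drop out of the ratio.
A: Δ: 2! 8! 2! / 13! → 1/38610; sum: t=0:+1/5760 t=1:−1/720 t=2:+1/2304 = -1/1280; 3j²(5 2 5; -1 0 1) = Δ·Π!·Σ² = 27/1430  (sign -1)
B: Δ: 2! 8! 2! / 13! → 1/38610; sum: t=2:+1/20160 = 1/20160; 3j²(5 2 5; -4 2 2) = Δ·Π!·Σ² = 12/715  (sign -1)
I_A²/I_B² = (27/1430)/(12/715) = 9/8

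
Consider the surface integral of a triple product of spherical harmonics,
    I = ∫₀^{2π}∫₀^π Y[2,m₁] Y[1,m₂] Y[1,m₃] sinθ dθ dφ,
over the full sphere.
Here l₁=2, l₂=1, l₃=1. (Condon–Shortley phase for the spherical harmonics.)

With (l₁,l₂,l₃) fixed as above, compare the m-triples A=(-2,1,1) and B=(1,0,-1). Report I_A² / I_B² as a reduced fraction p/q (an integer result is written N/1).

Shared (l₁,l₂,l₃)=(2,1,1): N and (l;000)² cancel in I_A²/I_B².
A: Δ = 2!·2!·0!/5! = 1/30; Racah Σ t=2..2: t=2:+1/4 = 1/4; ⇒ 3j(2 1 1; -2 1 1)² = 1/5, sgn +1
B: Δ = 2!·2!·0!/5! = 1/30; Racah Σ t=1..1: t=1:−1/2 = -1/2; ⇒ 3j(2 1 1; 1 0 -1)² = 1/10, sgn -1
I_A²/I_B² = (1/5)/(1/10) = 2/1

2/1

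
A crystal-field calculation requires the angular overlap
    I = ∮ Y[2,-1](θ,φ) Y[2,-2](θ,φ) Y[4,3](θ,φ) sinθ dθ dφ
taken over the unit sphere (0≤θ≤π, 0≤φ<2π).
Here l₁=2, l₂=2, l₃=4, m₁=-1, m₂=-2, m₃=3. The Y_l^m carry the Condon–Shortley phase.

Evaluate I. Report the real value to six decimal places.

-0.238414

Checks pass: Σm=0; 8 even; l₃=4∈[0,4].
(2·2+1)(2·2+1)(2·4+1) = 225
Δ: 0! 4! 4! / 9! → 1/630
sum: t=0:+1/16 = 1/16
3j²(2 2 4; 0 0 0) = Δ·Π!·Σ² = 2/35  (sign +1)
sum: t=0:+1/144 = 1/144
3j²(2 2 4; -1 -2 3) = Δ·Π!·Σ² = 1/18  (sign -1)
combine: 4πI² = 225·2/35·1/18 = 5/7
take √, sign -1: I = -0.23841361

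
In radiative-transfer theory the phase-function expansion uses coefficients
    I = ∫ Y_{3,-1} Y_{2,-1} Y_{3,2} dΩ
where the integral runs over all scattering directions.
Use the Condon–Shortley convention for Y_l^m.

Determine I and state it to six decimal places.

m-sum 0 ✓  L=8 even ✓  1≤3≤5 ✓
Π(2lᵢ+1) = 7×5×7 = 245
triangle coeff Δ(3,2,3) = 1/3780
Σ_t [0,2]: t=0:+1/24 t=1:−1/4 t=2:+1/24 = -1/6
(3j)²=4/105 [(3 2 3; 0 0 0)], sign=+1
Σ_t [0,1]: t=0:+1/48 t=1:−1/12 = -1/16
(3j)²=1/28 [(3 2 3; -1 -1 2)], sign=+1
⇒ 4πI² = 1/3
I = (+1)√(1/3/(4π)) = 0.16286750

0.162868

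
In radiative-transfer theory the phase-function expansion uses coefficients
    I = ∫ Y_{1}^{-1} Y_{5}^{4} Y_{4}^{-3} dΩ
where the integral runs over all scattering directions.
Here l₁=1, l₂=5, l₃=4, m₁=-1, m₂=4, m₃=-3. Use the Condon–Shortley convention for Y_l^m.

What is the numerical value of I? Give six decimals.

Checks pass: Σm=0; 10 even; l₃=4∈[4,6].
(2·1+1)(2·5+1)(2·4+1) = 297
Δ: 2! 0! 8! / 11! → 1/495
sum: t=1:−1/576 = -1/576
3j²(1 5 4; 0 0 0) = Δ·Π!·Σ² = 5/99  (sign -1)
sum: t=2:+1/10080 = 1/10080
3j²(1 5 4; -1 4 -3) = Δ·Π!·Σ² = 4/55  (sign -1)
combine: 4πI² = 297·5/99·4/55 = 12/11
take √, sign +1: I = 0.29463840

0.294638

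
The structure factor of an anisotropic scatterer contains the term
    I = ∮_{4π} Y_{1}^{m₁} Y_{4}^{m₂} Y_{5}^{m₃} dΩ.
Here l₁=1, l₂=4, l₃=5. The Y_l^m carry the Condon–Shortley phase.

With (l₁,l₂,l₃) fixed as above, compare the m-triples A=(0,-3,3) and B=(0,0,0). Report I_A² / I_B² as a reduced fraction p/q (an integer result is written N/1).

16/25

Same 1,4,5: normalisation and zero-m 3j drop out of the ratio.
A: Δ: 0! 2! 8! / 11! → 1/495; sum: t=0:+1/5040 = 1/5040; 3j²(1 4 5; 0 -3 3) = Δ·Π!·Σ² = 16/495  (sign +1)
B: Δ: 0! 2! 8! / 11! → 1/495; sum: t=0:+1/576 = 1/576; 3j²(1 4 5; 0 0 0) = Δ·Π!·Σ² = 5/99  (sign -1)
I_A²/I_B² = (16/495)/(5/99) = 16/25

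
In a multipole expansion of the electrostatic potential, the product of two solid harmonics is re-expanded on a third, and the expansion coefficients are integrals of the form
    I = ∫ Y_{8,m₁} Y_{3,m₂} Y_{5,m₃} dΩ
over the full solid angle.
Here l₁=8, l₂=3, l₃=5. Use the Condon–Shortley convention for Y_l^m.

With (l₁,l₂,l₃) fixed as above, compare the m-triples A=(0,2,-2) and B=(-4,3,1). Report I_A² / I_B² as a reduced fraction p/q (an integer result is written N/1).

16/33

Same 8,3,5: normalisation and zero-m 3j drop out of the ratio.
A: Δ: 6! 10! 0! / 17! → 1/136136; sum: t=5:−1/3628800 = -1/3628800; 3j²(8 3 5; 0 2 -2) = Δ·Π!·Σ² = 8/2431  (sign +1)
B: Δ: 6! 10! 0! / 17! → 1/136136; sum: t=6:+1/12441600 = 1/12441600; 3j²(8 3 5; -4 3 1) = Δ·Π!·Σ² = 3/442  (sign +1)
I_A²/I_B² = (8/2431)/(3/442) = 16/33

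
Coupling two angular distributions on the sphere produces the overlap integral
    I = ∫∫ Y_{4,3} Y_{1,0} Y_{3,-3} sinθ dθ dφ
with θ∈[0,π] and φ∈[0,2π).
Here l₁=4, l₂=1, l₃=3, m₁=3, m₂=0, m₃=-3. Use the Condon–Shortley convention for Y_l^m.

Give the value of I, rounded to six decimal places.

Rules hold: Σm=0, L=8 even, 3≤3≤5.
N = 9·3·7 = 189
Δ = 2!·6!·0!/9! = 1/252
Racah Σ t=1..1: t=1:−1/36 = -1/36
⇒ 3j(4 1 3; 0 0 0)² = 4/63, sgn +1
Racah Σ t=1..1: t=1:−1/720 = -1/720
⇒ 3j(4 1 3; 3 0 -3)² = 1/36, sgn -1
4πI² = N·(3j₀)²·(3jₘ)² = 1/3
I = -1·√(0.333333/4π) = -0.16286750

-0.162868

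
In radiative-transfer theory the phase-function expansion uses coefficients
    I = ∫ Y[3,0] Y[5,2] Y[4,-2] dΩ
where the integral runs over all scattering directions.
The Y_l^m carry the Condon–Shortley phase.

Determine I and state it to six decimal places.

0.022664

m-sum 0 ✓  L=12 even ✓  2≤4≤8 ✓
Π(2lᵢ+1) = 7×11×9 = 693
triangle coeff Δ(3,5,4) = 1/180180
Σ_t [1,3]: t=1:−1/576 t=2:+1/144 t=3:−1/576 = 1/288
(3j)²=20/1001 [(3 5 4; 0 0 0)], sign=+1
Σ_t [1,3]: t=1:−1/8640 t=2:+1/480 t=3:−1/576 = 1/4320
(3j)²=1/2145 [(3 5 4; 0 2 -2)], sign=+1
⇒ 4πI² = 12/1859
I = (+1)√(12/1859/(4π)) = 0.02266449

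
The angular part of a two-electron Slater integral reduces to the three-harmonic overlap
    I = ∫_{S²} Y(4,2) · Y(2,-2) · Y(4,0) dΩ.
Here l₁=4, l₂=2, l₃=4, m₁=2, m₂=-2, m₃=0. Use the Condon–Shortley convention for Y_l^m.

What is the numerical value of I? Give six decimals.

-0.190365

m-sum 0 ✓  L=10 even ✓  2≤4≤6 ✓
Π(2lᵢ+1) = 9×5×9 = 405
triangle coeff Δ(4,2,4) = 1/13860
Σ_t [0,2]: t=0:+1/192 t=1:−1/36 t=2:+1/192 = -5/288
(3j)²=20/693 [(4 2 4; 0 0 0)], sign=-1
Σ_t [0,0]: t=0:+1/192 = 1/192
(3j)²=3/77 [(4 2 4; 2 -2 0)], sign=+1
⇒ 4πI² = 2700/5929
I = (-1)√(2700/5929/(4π)) = -0.19036462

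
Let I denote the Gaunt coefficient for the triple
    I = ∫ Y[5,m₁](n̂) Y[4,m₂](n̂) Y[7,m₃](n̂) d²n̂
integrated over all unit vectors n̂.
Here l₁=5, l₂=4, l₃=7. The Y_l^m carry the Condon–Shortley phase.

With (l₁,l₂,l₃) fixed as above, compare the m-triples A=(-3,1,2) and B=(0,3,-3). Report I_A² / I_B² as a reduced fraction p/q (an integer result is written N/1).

26569/24010

Shared (l₁,l₂,l₃)=(5,4,7): N and (l;000)² cancel in I_A²/I_B².
A: Δ = 2!·8!·6!/17! = 1/6126120; Racah Σ t=0..2: t=0:+1/9676800 t=1:−1/241920 t=2:+1/103680 = 163/29030400; ⇒ 3j(5 4 7; -3 1 2)² = 26569/2042040, sgn -1
B: Δ = 2!·8!·6!/17! = 1/6126120; Racah Σ t=1..2: t=1:−1/414720 t=2:+1/172800 = 7/2073600; ⇒ 3j(5 4 7; 0 3 -3)² = 343/29172, sgn +1
I_A²/I_B² = (26569/2042040)/(343/29172) = 26569/24010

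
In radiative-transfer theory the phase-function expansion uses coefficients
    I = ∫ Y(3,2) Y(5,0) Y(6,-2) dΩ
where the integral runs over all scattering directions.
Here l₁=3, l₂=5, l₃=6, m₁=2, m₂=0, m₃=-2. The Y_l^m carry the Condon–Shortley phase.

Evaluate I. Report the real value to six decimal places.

Checks pass: Σm=0; 14 even; l₃=6∈[2,8].
(2·3+1)(2·5+1)(2·6+1) = 1001
Δ: 2! 4! 8! / 15! → 1/675675
sum: t=0:+1/8640 t=1:−1/2304 t=2:+1/8640 = -7/34560
3j²(3 5 6; 0 0 0) = Δ·Π!·Σ² = 7/429  (sign -1)
sum: t=0:+1/8640 t=1:−1/13824 = 1/23040
3j²(3 5 6; 2 0 -2) = Δ·Π!·Σ² = 2/429  (sign +1)
combine: 4πI² = 1001·7/429·2/429 = 98/1287
take √, sign -1: I = -0.07784287

-0.077843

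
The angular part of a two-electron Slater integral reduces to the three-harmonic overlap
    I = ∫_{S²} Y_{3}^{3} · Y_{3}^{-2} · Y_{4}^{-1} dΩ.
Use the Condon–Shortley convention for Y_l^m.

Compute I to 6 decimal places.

Checks pass: Σm=0; 10 even; l₃=4∈[0,6].
(2·3+1)(2·3+1)(2·4+1) = 441
Δ: 2! 4! 4! / 11! → 1/34650
sum: t=0:+1/72 t=1:−1/16 t=2:+1/72 = -5/144
3j²(3 3 4; 0 0 0) = Δ·Π!·Σ² = 2/77  (sign -1)
sum: t=0:+1/288 = 1/288
3j²(3 3 4; 3 -2 -1) = Δ·Π!·Σ² = 5/231  (sign -1)
combine: 4πI² = 441·2/77·5/231 = 30/121
take √, sign +1: I = 0.14046335

0.140463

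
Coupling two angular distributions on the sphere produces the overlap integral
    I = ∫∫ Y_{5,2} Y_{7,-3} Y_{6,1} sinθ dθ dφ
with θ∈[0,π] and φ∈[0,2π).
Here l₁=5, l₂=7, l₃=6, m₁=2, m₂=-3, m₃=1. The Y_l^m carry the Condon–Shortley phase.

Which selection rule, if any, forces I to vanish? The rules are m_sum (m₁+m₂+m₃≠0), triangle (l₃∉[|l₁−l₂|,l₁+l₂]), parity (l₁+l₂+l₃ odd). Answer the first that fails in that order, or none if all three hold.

none

m₁+m₂+m₃ = 2 − 3 + 1 = 0  ✓
triangle: |5−7|=2 ≤ l₃=6 ≤ 5+7=12  ✓
parity: l₁+l₂+l₃ = 18 is even  ✓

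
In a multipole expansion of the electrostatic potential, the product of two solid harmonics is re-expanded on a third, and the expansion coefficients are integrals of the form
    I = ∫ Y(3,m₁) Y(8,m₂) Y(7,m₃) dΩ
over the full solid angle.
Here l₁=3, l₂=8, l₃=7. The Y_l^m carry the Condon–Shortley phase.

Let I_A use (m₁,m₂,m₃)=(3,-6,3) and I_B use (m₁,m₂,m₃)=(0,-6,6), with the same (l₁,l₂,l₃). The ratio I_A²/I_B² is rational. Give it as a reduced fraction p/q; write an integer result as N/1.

110/117

Shared (l₁,l₂,l₃)=(3,8,7): N and (l;000)² cancel in I_A²/I_B².
A: Δ = 4!·2!·12!/19! = 1/5290740; Racah Σ t=0..0: t=0:+1/348364800 = 1/348364800; ⇒ 3j(3 8 7; 3 -6 3)² = 11/646, sgn +1
B: Δ = 4!·2!·12!/19! = 1/5290740; Racah Σ t=1..2: t=1:−1/479001600 t=2:+1/1916006400 = -1/638668800; ⇒ 3j(3 8 7; 0 -6 6)² = 117/6460, sgn +1
I_A²/I_B² = (11/646)/(117/6460) = 110/117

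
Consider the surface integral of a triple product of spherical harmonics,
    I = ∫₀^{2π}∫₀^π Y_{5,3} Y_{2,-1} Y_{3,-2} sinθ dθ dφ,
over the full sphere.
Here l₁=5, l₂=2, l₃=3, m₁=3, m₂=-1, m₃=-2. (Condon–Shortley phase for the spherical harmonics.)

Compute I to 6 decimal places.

-0.253584

m-sum 0 ✓  L=10 even ✓  3≤3≤7 ✓
Π(2lᵢ+1) = 11×5×7 = 385
triangle coeff Δ(5,2,3) = 1/2310
Σ_t [2,2]: t=2:+1/144 = 1/144
(3j)²=10/231 [(5 2 3; 0 0 0)], sign=-1
Σ_t [1,1]: t=1:−1/720 = -1/720
(3j)²=8/165 [(5 2 3; 3 -1 -2)], sign=+1
⇒ 4πI² = 80/99
I = (-1)√(80/99/(4π)) = -0.25358436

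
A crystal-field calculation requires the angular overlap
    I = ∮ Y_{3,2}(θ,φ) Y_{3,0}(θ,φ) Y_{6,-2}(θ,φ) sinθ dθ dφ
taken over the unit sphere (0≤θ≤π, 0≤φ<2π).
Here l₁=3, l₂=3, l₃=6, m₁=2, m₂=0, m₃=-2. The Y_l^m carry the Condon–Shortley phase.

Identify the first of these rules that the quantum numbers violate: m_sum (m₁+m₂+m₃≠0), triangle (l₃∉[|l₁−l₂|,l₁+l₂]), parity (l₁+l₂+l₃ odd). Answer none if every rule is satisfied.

m₁+m₂+m₃ = 2 + 0 − 2 = 0  ✓
triangle: |3−3|=0 ≤ l₃=6 ≤ 3+3=6  ✓
parity: l₁+l₂+l₃ = 12 is even  ✓

none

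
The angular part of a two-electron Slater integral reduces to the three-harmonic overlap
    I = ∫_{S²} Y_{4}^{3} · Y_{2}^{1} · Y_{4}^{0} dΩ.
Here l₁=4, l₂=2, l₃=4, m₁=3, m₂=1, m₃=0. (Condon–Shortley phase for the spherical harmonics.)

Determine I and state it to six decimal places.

3 + 1 + 0 = 4 ≠ 0: azimuthal integral kills it; I = 0

0.000000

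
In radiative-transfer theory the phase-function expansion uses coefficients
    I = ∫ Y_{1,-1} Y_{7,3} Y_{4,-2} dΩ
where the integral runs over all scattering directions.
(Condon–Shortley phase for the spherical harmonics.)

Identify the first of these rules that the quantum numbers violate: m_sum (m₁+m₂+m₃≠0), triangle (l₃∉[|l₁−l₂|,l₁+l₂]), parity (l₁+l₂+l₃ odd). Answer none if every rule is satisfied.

triangle

azimuthal sum: -1 + 3 − 2 = 0  ✓
6 ≤ 4 ≤ 8 (triangle on l)  ✗
L = 1 + 7 + 4 = 12 (even)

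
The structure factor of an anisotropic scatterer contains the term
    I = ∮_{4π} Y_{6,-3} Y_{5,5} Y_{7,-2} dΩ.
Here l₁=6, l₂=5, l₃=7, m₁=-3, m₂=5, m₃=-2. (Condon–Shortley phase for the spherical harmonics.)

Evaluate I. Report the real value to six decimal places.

0.140567

Rules hold: Σm=0, L=18 even, 1≤7≤11.
N = 13·11·15 = 2145
Δ = 4!·8!·6!/19! = 1/174594420
Racah Σ t=0..4: t=0:+1/4147200 t=1:−1/207360 t=2:+1/82944 t=3:−1/207360 t=4:+1/4147200 = 1/345600
⇒ 3j(6 5 7; 0 0 0)² = 420/46189, sgn -1
Racah Σ t=4..4: t=4:+1/12441600 = 1/12441600
⇒ 3j(6 5 7; -3 5 -2)² = 588/46189, sgn -1
4πI² = N·(3j₀)²·(3jₘ)² = 3704400/14919047
I = +1·√(0.2483/4π) = 0.14056703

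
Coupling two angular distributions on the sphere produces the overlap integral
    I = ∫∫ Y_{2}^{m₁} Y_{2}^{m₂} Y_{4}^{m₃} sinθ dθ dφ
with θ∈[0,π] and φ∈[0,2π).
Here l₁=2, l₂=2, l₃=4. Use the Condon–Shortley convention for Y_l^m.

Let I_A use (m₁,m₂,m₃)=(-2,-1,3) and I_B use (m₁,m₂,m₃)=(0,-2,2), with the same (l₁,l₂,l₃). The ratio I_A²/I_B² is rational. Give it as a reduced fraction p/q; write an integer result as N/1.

7/3

Shared (l₁,l₂,l₃)=(2,2,4): N and (l;000)² cancel in I_A²/I_B².
A: Δ = 0!·4!·4!/9! = 1/630; Racah Σ t=0..0: t=0:+1/144 = 1/144; ⇒ 3j(2 2 4; -2 -1 3)² = 1/18, sgn -1
B: Δ = 0!·4!·4!/9! = 1/630; Racah Σ t=0..0: t=0:+1/96 = 1/96; ⇒ 3j(2 2 4; 0 -2 2)² = 1/42, sgn +1
I_A²/I_B² = (1/18)/(1/42) = 7/3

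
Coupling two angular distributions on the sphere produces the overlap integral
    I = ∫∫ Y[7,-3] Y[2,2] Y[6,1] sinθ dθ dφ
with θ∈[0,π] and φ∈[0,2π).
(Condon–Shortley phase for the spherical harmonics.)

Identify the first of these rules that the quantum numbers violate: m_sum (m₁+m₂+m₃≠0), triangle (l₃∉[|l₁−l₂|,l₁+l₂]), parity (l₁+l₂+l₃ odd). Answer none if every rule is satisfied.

azimuthal sum: -3 + 2 + 1 = 0  ✓
5 ≤ 6 ≤ 9 (triangle on l)  ✓
L = 7 + 2 + 6 = 15 (odd)  ✗

parity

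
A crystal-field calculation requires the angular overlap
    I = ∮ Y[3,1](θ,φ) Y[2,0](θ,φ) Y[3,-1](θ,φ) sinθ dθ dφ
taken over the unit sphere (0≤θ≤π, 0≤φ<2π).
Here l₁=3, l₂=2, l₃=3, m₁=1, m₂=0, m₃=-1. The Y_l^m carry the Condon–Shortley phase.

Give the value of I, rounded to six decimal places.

m-sum 0 ✓  L=8 even ✓  1≤3≤5 ✓
Π(2lᵢ+1) = 7×5×7 = 245
triangle coeff Δ(3,2,3) = 1/3780
Σ_t [0,2]: t=0:+1/24 t=1:−1/4 t=2:+1/24 = -1/6
(3j)²=4/105 [(3 2 3; 0 0 0)], sign=+1
Σ_t [0,2]: t=0:+1/16 t=1:−1/6 t=2:+1/96 = -3/32
(3j)²=3/140 [(3 2 3; 1 0 -1)], sign=-1
⇒ 4πI² = 1/5
I = (-1)√(1/5/(4π)) = -0.12615663

-0.126157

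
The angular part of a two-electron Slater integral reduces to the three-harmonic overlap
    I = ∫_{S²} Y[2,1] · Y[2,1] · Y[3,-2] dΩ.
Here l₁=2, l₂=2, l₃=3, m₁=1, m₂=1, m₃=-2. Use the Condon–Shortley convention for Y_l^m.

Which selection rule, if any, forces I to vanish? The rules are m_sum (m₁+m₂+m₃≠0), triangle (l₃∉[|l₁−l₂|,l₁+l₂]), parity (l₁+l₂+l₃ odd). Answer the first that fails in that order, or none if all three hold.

Σmᵢ = 0  ✓
l₃∈[|l₁−l₂|,l₁+l₂]=[0,4], have l₃=3  ✓
Σlᵢ = 7 ⇒ odd  ✗

parity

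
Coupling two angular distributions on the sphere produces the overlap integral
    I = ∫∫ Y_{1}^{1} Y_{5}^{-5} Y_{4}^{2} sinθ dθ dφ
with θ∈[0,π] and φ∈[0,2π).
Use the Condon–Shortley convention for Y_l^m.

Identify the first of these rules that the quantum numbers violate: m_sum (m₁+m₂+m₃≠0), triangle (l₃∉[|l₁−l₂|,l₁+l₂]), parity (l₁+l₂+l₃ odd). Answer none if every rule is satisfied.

m_sum

m₁+m₂+m₃ = 1 − 5 + 2 = -2  ✗
triangle: |1−5|=4 ≤ l₃=4 ≤ 1+5=6
parity: l₁+l₂+l₃ = 10 is even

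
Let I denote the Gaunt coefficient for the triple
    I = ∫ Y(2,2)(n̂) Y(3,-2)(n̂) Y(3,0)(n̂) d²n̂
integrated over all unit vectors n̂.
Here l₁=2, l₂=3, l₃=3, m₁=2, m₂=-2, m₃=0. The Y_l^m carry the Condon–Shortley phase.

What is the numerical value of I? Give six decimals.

Rules hold: Σm=0, L=8 even, 1≤3≤5.
N = 5·7·7 = 245
Δ = 2!·2!·4!/9! = 1/3780
Racah Σ t=0..2: t=0:+1/24 t=1:−1/4 t=2:+1/24 = -1/6
⇒ 3j(2 3 3; 0 0 0)² = 4/105, sgn +1
Racah Σ t=0..0: t=0:+1/24 = 1/24
⇒ 3j(2 3 3; 2 -2 0)² = 1/21, sgn -1
4πI² = N·(3j₀)²·(3jₘ)² = 4/9
I = -1·√(0.444444/4π) = -0.18806319

-0.188063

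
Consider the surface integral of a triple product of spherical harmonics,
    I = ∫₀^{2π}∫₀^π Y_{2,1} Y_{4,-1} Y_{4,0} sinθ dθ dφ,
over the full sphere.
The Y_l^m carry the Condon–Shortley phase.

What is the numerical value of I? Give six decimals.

-0.044869

Rules hold: Σm=0, L=10 even, 2≤4≤6.
N = 5·9·9 = 405
Δ = 2!·2!·6!/11! = 1/13860
Racah Σ t=0..2: t=0:+1/192 t=1:−1/36 t=2:+1/192 = -5/288
⇒ 3j(2 4 4; 0 0 0)² = 20/693, sgn -1
Racah Σ t=0..1: t=0:+1/72 t=1:−1/96 = 1/288
⇒ 3j(2 4 4; 1 -1 0)² = 1/462, sgn +1
4πI² = N·(3j₀)²·(3jₘ)² = 150/5929
I = -1·√(0.0252994/4π) = -0.04486937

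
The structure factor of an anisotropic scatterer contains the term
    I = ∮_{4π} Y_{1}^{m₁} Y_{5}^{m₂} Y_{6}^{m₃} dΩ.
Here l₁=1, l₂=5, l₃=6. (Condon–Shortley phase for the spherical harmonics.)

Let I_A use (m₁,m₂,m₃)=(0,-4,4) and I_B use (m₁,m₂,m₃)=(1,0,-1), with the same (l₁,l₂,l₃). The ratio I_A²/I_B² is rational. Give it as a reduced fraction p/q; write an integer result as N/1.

l's match ⇒ only the (l;m) 3-j factors differ between A and B.
A: triangle coeff Δ(1,5,6) = 1/858; Σ_t [0,0]: t=0:+1/362880 = 1/362880; (3j)²=10/429 [(1 5 6; 0 -4 4)], sign=+1
B: triangle coeff Δ(1,5,6) = 1/858; Σ_t [0,0]: t=0:+1/28800 = 1/28800; (3j)²=7/286 [(1 5 6; 1 0 -1)], sign=-1
I_A²/I_B² = (10/429)/(7/286) = 20/21

20/21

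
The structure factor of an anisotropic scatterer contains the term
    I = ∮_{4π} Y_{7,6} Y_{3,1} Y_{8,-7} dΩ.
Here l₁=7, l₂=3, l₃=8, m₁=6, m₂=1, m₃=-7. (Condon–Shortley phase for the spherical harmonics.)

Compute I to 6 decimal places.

Rules hold: Σm=0, L=18 even, 4≤8≤10.
N = 15·7·17 = 1785
Δ = 2!·12!·4!/19! = 1/5290740
Racah Σ t=0..2: t=0:+1/7257600 t=1:−1/2073600 t=2:+1/7257600 = -1/4838400
⇒ 3j(7 3 8; 0 0 0)² = 252/20995, sgn -1
Racah Σ t=0..1: t=0:+1/1916006400 t=1:−1/2874009600 = 1/5748019200
⇒ 3j(7 3 8; 6 1 -7)² = 13/5814, sgn -1
4πI² = N·(3j₀)²·(3jₘ)² = 294/6137
I = +1·√(0.0479061/4π) = 0.06174342

0.061743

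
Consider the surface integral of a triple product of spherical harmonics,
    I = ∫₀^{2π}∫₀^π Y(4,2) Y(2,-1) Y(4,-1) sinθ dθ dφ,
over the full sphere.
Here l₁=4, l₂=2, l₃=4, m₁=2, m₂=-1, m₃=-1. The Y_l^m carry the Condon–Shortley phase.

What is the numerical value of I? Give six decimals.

0.127700

Rules hold: Σm=0, L=10 even, 2≤4≤6.
N = 9·5·9 = 405
Δ = 2!·6!·2!/11! = 1/13860
Racah Σ t=0..2: t=0:+1/192 t=1:−1/36 t=2:+1/192 = -5/288
⇒ 3j(4 2 4; 0 0 0)² = 20/693, sgn -1
Racah Σ t=0..1: t=0:+1/96 t=1:−1/240 = 1/160
⇒ 3j(4 2 4; 2 -1 -1)² = 27/1540, sgn -1
4πI² = N·(3j₀)²·(3jₘ)² = 1215/5929
I = +1·√(0.204925/4π) = 0.12770047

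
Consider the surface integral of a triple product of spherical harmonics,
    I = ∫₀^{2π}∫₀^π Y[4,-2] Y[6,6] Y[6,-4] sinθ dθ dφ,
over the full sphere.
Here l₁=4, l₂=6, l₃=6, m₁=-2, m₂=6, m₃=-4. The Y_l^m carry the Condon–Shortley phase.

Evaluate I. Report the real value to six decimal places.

Checks pass: Σm=0; 16 even; l₃=6∈[2,10].
(2·4+1)(2·6+1)(2·6+1) = 1521
Δ: 4! 4! 8! / 17! → 1/15315300
sum: t=0:+1/829440 t=1:−1/25920 t=2:+1/9216 t=3:−1/25920 t=4:+1/829440 = 7/207360
3j²(4 6 6; 0 0 0) = Δ·Π!·Σ² = 28/2431  (sign +1)
sum: t=4:+1/3870720 = 1/3870720
3j²(4 6 6; -2 6 -4) = Δ·Π!·Σ² = 135/6188  (sign +1)
combine: 4πI² = 1521·28/2431·135/6188 = 1215/3179
take √, sign +1: I = 0.17439657

0.174397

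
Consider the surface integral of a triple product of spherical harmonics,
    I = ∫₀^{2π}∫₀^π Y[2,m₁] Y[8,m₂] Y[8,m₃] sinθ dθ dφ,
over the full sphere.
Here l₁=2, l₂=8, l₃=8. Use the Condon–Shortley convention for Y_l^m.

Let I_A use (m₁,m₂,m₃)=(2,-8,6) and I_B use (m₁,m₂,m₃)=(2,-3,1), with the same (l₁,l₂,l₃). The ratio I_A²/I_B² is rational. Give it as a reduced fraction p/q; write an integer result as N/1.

Shared (l₁,l₂,l₃)=(2,8,8): N and (l;000)² cancel in I_A²/I_B².
A: Δ = 2!·2!·14!/19! = 1/348840; Racah Σ t=0..0: t=0:+1/348713164800 = 1/348713164800; ⇒ 3j(2 8 8; 2 -8 6)² = 2/969, sgn +1
B: Δ = 2!·2!·14!/19! = 1/348840; Racah Σ t=0..0: t=0:+1/174182400 = 1/174182400; ⇒ 3j(2 8 8; 2 -3 1)² = 77/3876, sgn -1
I_A²/I_B² = (2/969)/(77/3876) = 8/77

8/77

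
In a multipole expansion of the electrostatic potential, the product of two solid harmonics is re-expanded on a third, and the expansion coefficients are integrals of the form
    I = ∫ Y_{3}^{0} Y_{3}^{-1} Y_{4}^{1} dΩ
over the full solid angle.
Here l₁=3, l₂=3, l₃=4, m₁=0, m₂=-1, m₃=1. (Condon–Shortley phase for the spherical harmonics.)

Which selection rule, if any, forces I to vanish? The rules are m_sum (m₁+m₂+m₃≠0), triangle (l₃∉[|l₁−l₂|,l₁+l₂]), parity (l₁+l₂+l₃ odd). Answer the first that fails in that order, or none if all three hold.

none

m₁+m₂+m₃ = 0 − 1 + 1 = 0  ✓
triangle: |3−3|=0 ≤ l₃=4 ≤ 3+3=6  ✓
parity: l₁+l₂+l₃ = 10 is even  ✓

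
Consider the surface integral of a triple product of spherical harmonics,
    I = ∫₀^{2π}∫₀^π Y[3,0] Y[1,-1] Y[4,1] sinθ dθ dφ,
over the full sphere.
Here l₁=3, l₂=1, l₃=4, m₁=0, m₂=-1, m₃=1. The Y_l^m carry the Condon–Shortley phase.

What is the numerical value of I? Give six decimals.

Rules hold: Σm=0, L=8 even, 2≤4≤4.
N = 7·3·9 = 189
Δ = 0!·6!·2!/9! = 1/252
Racah Σ t=0..0: t=0:+1/36 = 1/36
⇒ 3j(3 1 4; 0 0 0)² = 4/63, sgn +1
Racah Σ t=0..0: t=0:+1/72 = 1/72
⇒ 3j(3 1 4; 0 -1 1)² = 5/126, sgn -1
4πI² = N·(3j₀)²·(3jₘ)² = 10/21
I = -1·√(0.47619/4π) = -0.19466390

-0.194664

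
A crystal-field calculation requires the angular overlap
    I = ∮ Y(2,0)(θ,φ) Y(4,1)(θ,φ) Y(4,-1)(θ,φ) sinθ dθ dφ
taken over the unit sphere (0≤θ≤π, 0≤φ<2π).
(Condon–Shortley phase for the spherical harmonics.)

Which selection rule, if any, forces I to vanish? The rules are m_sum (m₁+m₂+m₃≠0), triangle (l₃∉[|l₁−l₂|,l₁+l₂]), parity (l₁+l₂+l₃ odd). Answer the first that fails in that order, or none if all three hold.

azimuthal sum: 0 + 1 − 1 = 0  ✓
2 ≤ 4 ≤ 6 (triangle on l)  ✓
L = 2 + 4 + 4 = 10 (even)  ✓

none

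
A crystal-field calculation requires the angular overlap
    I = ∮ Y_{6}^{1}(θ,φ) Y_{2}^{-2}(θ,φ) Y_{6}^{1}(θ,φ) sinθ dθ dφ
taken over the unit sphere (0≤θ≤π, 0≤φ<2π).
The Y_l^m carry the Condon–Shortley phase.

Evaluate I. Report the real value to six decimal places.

0.196649

Rules hold: Σm=0, L=14 even, 4≤6≤8.
N = 13·5·13 = 845
Δ = 2!·10!·2!/15! = 1/90090
Racah Σ t=0..2: t=0:+1/69120 t=1:−1/14400 t=2:+1/69120 = -7/172800
⇒ 3j(6 2 6; 0 0 0)² = 14/715, sgn -1
Racah Σ t=0..0: t=0:+1/57600 = 1/57600
⇒ 3j(6 2 6; 1 -2 1)² = 21/715, sgn -1
4πI² = N·(3j₀)²·(3jₘ)² = 294/605
I = +1·√(0.48595/4π) = 0.19664868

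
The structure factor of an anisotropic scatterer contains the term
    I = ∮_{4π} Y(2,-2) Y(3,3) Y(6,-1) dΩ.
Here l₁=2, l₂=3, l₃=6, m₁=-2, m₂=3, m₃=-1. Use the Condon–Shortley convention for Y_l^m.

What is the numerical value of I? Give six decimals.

l₃=6 ∉ [1,5] — triangle fails ⇒ I = 0

0.000000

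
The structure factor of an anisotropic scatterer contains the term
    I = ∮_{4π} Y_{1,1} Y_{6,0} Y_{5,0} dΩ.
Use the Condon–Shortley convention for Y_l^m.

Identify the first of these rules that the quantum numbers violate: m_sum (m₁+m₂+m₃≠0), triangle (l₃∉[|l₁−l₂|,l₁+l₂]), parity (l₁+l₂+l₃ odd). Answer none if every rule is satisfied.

m_sum

Σmᵢ = 1  ✗
l₃∈[|l₁−l₂|,l₁+l₂]=[5,7], have l₃=5
Σlᵢ = 12 ⇒ even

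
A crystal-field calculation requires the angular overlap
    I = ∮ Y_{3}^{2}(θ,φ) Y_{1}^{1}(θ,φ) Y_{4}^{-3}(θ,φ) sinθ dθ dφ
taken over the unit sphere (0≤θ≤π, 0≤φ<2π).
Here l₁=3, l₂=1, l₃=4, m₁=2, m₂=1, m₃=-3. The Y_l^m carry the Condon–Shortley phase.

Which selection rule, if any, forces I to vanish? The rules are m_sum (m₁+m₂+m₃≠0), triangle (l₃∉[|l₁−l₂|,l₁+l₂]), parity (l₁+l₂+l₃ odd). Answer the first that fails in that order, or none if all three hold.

m₁+m₂+m₃ = 2 + 1 − 3 = 0  ✓
triangle: |3−1|=2 ≤ l₃=4 ≤ 3+1=4  ✓
parity: l₁+l₂+l₃ = 8 is even  ✓

none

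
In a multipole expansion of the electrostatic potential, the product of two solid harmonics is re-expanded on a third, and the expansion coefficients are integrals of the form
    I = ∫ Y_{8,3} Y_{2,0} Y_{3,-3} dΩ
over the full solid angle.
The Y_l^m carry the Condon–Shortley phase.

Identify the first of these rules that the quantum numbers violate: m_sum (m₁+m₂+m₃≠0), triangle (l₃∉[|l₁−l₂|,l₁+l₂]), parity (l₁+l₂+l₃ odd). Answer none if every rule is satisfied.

azimuthal sum: 3 + 0 − 3 = 0  ✓
6 ≤ 3 ≤ 10 (triangle on l)  ✗
L = 8 + 2 + 3 = 13 (odd)

triangle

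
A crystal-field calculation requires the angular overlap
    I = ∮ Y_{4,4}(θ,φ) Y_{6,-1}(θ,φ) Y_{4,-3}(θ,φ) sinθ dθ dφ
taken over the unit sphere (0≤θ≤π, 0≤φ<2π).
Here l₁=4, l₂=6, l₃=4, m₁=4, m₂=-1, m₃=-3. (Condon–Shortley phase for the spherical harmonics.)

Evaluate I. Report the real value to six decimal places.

Rules hold: Σm=0, L=14 even, 2≤4≤10.
N = 9·13·9 = 1053
Δ = 6!·2!·6!/15! = 1/1261260
Racah Σ t=2..4: t=2:+1/4608 t=3:−1/1296 t=4:+1/4608 = -7/20736
⇒ 3j(4 6 4; 0 0 0)² = 20/1287, sgn -1
Racah Σ t=0..0: t=0:+1/172800 = 1/172800
⇒ 3j(4 6 4; 4 -1 -3)² = 7/2145, sgn -1
4πI² = N·(3j₀)²·(3jₘ)² = 84/1573
I = +1·√(0.0534011/4π) = 0.06518840

0.065188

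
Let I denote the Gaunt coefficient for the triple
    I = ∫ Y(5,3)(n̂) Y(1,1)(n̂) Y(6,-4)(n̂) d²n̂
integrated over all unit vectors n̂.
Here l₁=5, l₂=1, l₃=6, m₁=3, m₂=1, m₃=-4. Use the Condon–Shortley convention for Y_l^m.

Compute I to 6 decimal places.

0.274090

m-sum 0 ✓  L=12 even ✓  4≤6≤6 ✓
Π(2lᵢ+1) = 11×3×13 = 429
triangle coeff Δ(5,1,6) = 1/858
Σ_t [0,0]: t=0:+1/14400 = 1/14400
(3j)²=6/143 [(5 1 6; 0 0 0)], sign=+1
Σ_t [0,0]: t=0:+1/161280 = 1/161280
(3j)²=15/286 [(5 1 6; 3 1 -4)], sign=+1
⇒ 4πI² = 135/143
I = (+1)√(135/143/(4π)) = 0.27409047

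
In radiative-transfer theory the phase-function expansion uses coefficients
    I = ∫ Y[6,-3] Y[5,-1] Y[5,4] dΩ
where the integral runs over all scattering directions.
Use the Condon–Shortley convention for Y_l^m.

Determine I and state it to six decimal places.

-0.020582

m-sum 0 ✓  L=16 even ✓  1≤5≤11 ✓
Π(2lᵢ+1) = 13×11×11 = 1573
triangle coeff Δ(6,5,5) = 1/28588560
Σ_t [1,5]: t=1:−1/345600 t=2:+1/13824 t=3:−1/5184 t=4:+1/13824 t=5:−1/345600 = -7/129600
(3j)²=80/7293 [(6 5 5; 0 0 0)], sign=+1
Σ_t [3,4]: t=3:−1/155520 t=4:+1/138240 = 1/1244160
(3j)²=3/9724 [(6 5 5; -3 -1 4)], sign=-1
⇒ 4πI² = 20/3757
I = (-1)√(20/3757/(4π)) = -0.02058209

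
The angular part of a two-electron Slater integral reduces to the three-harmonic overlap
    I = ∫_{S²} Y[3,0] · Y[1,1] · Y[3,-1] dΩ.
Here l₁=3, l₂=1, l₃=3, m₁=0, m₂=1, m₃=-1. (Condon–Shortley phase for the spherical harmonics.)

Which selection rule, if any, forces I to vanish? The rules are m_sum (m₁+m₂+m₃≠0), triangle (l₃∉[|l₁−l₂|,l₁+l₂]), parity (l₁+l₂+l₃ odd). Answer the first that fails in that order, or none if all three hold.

m₁+m₂+m₃ = 0 + 1 − 1 = 0  ✓
triangle: |3−1|=2 ≤ l₃=3 ≤ 3+1=4  ✓
parity: l₁+l₂+l₃ = 7 is odd  ✗

parity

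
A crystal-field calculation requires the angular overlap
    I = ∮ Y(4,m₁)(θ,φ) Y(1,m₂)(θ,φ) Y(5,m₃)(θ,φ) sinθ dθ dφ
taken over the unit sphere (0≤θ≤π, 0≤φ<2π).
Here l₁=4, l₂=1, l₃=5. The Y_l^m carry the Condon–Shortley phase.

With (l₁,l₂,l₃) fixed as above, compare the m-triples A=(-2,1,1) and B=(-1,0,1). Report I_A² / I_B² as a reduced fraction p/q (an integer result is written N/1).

1/4

Shared (l₁,l₂,l₃)=(4,1,5): N and (l;000)² cancel in I_A²/I_B².
A: Δ = 0!·8!·2!/11! = 1/495; Racah Σ t=0..0: t=0:+1/2880 = 1/2880; ⇒ 3j(4 1 5; -2 1 1)² = 2/165, sgn +1
B: Δ = 0!·8!·2!/11! = 1/495; Racah Σ t=0..0: t=0:+1/720 = 1/720; ⇒ 3j(4 1 5; -1 0 1)² = 8/165, sgn +1
I_A²/I_B² = (2/165)/(8/165) = 1/4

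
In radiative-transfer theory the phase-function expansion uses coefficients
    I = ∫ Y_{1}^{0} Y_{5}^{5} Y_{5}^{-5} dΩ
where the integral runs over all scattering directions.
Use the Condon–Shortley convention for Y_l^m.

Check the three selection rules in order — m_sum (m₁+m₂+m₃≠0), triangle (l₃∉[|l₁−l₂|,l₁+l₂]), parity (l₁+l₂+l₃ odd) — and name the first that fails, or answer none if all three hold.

m₁+m₂+m₃ = 0 + 5 − 5 = 0  ✓
triangle: |1−5|=4 ≤ l₃=5 ≤ 1+5=6  ✓
parity: l₁+l₂+l₃ = 11 is odd  ✗

parity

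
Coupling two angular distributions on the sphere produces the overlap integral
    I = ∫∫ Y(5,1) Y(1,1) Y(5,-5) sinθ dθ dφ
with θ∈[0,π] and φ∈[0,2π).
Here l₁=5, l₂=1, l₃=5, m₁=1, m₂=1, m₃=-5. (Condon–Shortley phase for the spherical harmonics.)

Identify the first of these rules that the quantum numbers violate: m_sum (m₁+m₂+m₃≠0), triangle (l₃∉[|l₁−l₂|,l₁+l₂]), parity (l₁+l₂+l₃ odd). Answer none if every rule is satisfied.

m_sum

m₁+m₂+m₃ = 1 + 1 − 5 = -3  ✗
triangle: |5−1|=4 ≤ l₃=5 ≤ 5+1=6
parity: l₁+l₂+l₃ = 11 is odd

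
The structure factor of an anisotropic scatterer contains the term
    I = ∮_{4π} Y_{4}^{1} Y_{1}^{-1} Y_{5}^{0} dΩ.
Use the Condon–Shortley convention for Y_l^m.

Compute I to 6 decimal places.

m-sum 0 ✓  L=10 even ✓  3≤5≤5 ✓
Π(2lᵢ+1) = 9×3×11 = 297
triangle coeff Δ(4,1,5) = 1/495
Σ_t [0,0]: t=0:+1/576 = 1/576
(3j)²=5/99 [(4 1 5; 0 0 0)], sign=-1
Σ_t [0,0]: t=0:+1/1440 = 1/1440
(3j)²=2/99 [(4 1 5; 1 -1 0)], sign=-1
⇒ 4πI² = 10/33
I = (+1)√(10/33/(4π)) = 0.15528807

0.155288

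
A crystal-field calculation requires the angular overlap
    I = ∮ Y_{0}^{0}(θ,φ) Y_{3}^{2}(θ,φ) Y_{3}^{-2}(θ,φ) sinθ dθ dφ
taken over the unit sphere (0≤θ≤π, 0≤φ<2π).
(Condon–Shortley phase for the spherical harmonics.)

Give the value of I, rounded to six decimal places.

m-sum 0 ✓  L=6 even ✓  3≤3≤3 ✓
Π(2lᵢ+1) = 1×7×7 = 49
triangle coeff Δ(0,3,3) = 1/7
Σ_t [0,0]: t=0:+1/36 = 1/36
(3j)²=1/7 [(0 3 3; 0 0 0)], sign=-1
Σ_t [0,0]: t=0:+1/120 = 1/120
(3j)²=1/7 [(0 3 3; 0 2 -2)], sign=-1
⇒ 4πI² = 1/1
I = (+1)√(1/1/(4π)) = 0.28209479

0.282095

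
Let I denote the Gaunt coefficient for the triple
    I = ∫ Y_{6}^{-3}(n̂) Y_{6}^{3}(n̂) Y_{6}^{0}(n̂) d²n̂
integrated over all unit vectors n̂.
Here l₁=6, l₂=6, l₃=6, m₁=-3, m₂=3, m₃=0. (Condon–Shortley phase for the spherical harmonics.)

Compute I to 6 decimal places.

Rules hold: Σm=0, L=18 even, 0≤6≤12.
N = 13·13·13 = 2197
Δ = 6!·6!·6!/19! = 1/325909584
Racah Σ t=0..6: t=0:+1/373248000 t=1:−1/1728000 t=2:+1/110592 t=3:−1/46656 t=4:+1/110592 t=5:−1/1728000 t=6:+1/373248000 = -7/1555200
⇒ 3j(6 6 6; 0 0 0)² = 400/46189, sgn -1
Racah Σ t=3..6: t=3:−1/18662400 t=4:+1/691200 t=5:−1/276480 t=6:+1/933120 = -43/37324800
⇒ 3j(6 6 6; -3 3 0)² = 1849/184756, sgn -1
4πI² = N·(3j₀)²·(3jₘ)² = 2403700/12623809
I = +1·√(0.19041/4π) = 0.12309488

0.123095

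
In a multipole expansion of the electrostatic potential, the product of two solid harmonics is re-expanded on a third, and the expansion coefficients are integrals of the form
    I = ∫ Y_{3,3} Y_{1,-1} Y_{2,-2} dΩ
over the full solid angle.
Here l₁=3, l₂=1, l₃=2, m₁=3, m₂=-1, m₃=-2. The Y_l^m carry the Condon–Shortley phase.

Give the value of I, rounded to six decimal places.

-0.319865

Checks pass: Σm=0; 6 even; l₃=2∈[2,4].
(2·3+1)(2·1+1)(2·2+1) = 105
Δ: 2! 4! 0! / 7! → 1/105
sum: t=1:−1/4 = -1/4
3j²(3 1 2; 0 0 0) = Δ·Π!·Σ² = 3/35  (sign -1)
sum: t=0:+1/48 = 1/48
3j²(3 1 2; 3 -1 -2) = Δ·Π!·Σ² = 1/7  (sign +1)
combine: 4πI² = 105·3/35·1/7 = 9/7
take √, sign -1: I = -0.31986543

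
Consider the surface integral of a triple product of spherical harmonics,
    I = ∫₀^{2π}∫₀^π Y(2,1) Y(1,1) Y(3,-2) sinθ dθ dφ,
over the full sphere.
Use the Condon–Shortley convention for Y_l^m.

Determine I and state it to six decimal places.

m-sum 0 ✓  L=6 even ✓  1≤3≤3 ✓
Π(2lᵢ+1) = 5×3×7 = 105
triangle coeff Δ(2,1,3) = 1/105
Σ_t [0,0]: t=0:+1/4 = 1/4
(3j)²=3/35 [(2 1 3; 0 0 0)], sign=-1
Σ_t [0,0]: t=0:+1/12 = 1/12
(3j)²=2/21 [(2 1 3; 1 1 -2)], sign=-1
⇒ 4πI² = 6/7
I = (+1)√(6/7/(4π)) = 0.26116903

0.261169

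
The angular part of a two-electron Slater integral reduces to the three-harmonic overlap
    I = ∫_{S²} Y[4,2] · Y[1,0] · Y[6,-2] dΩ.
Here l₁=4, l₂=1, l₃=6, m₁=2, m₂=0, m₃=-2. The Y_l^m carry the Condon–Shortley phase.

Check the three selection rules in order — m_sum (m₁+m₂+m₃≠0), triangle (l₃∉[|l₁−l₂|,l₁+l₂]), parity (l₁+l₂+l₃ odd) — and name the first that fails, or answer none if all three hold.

triangle

m₁+m₂+m₃ = 2 + 0 − 2 = 0  ✓
triangle: |4−1|=3 ≤ l₃=6 ≤ 4+1=5  ✗
parity: l₁+l₂+l₃ = 11 is odd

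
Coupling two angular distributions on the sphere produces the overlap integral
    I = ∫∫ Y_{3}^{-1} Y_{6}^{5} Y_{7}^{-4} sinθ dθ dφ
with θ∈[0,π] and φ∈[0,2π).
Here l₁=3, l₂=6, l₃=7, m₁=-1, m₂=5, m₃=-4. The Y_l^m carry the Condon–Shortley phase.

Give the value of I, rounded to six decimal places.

-0.173403

Checks pass: Σm=0; 16 even; l₃=7∈[3,9].
(2·3+1)(2·6+1)(2·7+1) = 1365
Δ: 2! 4! 10! / 17! → 1/2042040
sum: t=0:+1/207360 t=1:−1/57600 t=2:+1/207360 = -1/129600
3j²(3 6 7; 0 0 0) = Δ·Π!·Σ² = 168/12155  (sign +1)
sum: t=1:−1/21772800 t=2:+1/2903040 = 13/43545600
3j²(3 6 7; -1 5 -4) = Δ·Π!·Σ² = 143/7140  (sign -1)
combine: 4πI² = 1365·168/12155·143/7140 = 546/1445
take √, sign -1: I = -0.17340334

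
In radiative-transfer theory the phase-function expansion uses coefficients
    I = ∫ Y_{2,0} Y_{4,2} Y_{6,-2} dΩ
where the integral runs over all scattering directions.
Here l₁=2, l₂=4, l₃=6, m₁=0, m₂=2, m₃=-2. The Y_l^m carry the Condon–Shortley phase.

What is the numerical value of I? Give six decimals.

0.206144

Checks pass: Σm=0; 12 even; l₃=6∈[2,6].
(2·2+1)(2·4+1)(2·6+1) = 585
Δ: 0! 4! 8! / 13! → 1/6435
sum: t=0:+1/2304 = 1/2304
3j²(2 4 6; 0 0 0) = Δ·Π!·Σ² = 5/143  (sign +1)
sum: t=0:+1/5760 = 1/5760
3j²(2 4 6; 0 2 -2) = Δ·Π!·Σ² = 56/2145  (sign +1)
combine: 4πI² = 585·5/143·56/2145 = 840/1573
take √, sign +1: I = 0.20614383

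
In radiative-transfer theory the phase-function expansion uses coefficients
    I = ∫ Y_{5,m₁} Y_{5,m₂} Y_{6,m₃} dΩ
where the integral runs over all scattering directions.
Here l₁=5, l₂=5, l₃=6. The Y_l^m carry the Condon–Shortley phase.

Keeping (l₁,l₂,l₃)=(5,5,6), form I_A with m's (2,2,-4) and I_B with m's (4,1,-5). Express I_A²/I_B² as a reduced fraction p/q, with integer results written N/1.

224/297

l's match ⇒ only the (l;m) 3-j factors differ between A and B.
A: triangle coeff Δ(5,5,6) = 1/28588560; Σ_t [1,3]: t=1:−1/207360 t=2:+1/57600 t=3:−1/207360 = 1/129600; (3j)²=168/12155 [(5 5 6; 2 2 -4)], sign=+1
B: triangle coeff Δ(5,5,6) = 1/28588560; Σ_t [0,1]: t=0:+1/2073600 t=1:−1/518400 = -1/691200; (3j)²=81/4420 [(5 5 6; 4 1 -5)], sign=+1
I_A²/I_B² = (168/12155)/(81/4420) = 224/297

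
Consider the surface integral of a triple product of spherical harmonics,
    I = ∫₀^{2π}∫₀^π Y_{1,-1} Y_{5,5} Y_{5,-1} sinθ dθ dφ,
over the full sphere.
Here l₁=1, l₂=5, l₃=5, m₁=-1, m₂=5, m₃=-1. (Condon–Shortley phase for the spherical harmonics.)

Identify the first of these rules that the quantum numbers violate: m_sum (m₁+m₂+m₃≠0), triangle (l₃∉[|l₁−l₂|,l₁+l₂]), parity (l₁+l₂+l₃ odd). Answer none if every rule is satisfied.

m_sum

Σmᵢ = 3  ✗
l₃∈[|l₁−l₂|,l₁+l₂]=[4,6], have l₃=5
Σlᵢ = 11 ⇒ odd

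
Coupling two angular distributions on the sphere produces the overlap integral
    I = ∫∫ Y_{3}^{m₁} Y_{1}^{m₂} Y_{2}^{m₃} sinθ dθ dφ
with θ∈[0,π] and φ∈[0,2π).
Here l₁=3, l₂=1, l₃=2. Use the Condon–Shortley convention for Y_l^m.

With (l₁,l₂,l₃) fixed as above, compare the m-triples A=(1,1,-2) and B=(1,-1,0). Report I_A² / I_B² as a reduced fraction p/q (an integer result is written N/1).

Shared (l₁,l₂,l₃)=(3,1,2): N and (l;000)² cancel in I_A²/I_B².
A: Δ = 2!·4!·0!/7! = 1/105; Racah Σ t=2..2: t=2:+1/48 = 1/48; ⇒ 3j(3 1 2; 1 1 -2)² = 1/105, sgn +1
B: Δ = 2!·4!·0!/7! = 1/105; Racah Σ t=0..0: t=0:+1/8 = 1/8; ⇒ 3j(3 1 2; 1 -1 0)² = 2/35, sgn +1
I_A²/I_B² = (1/105)/(2/35) = 1/6

1/6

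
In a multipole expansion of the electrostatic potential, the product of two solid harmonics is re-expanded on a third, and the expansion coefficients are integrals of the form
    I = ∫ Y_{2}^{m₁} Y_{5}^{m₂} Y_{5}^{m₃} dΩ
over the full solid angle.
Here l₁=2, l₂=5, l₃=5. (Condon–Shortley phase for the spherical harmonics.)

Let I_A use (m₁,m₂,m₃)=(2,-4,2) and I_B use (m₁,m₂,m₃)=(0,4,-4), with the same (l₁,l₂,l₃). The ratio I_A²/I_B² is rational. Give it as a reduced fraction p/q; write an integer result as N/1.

2/1

l's match ⇒ only the (l;m) 3-j factors differ between A and B.
A: triangle coeff Δ(2,5,5) = 1/38610; Σ_t [0,0]: t=0:+1/20160 = 1/20160; (3j)²=12/715 [(2 5 5; 2 -4 2)], sign=-1
B: triangle coeff Δ(2,5,5) = 1/38610; Σ_t [1,2]: t=1:−1/40320 t=2:+1/20160 = 1/40320; (3j)²=6/715 [(2 5 5; 0 4 -4)], sign=-1
I_A²/I_B² = (12/715)/(6/715) = 2/1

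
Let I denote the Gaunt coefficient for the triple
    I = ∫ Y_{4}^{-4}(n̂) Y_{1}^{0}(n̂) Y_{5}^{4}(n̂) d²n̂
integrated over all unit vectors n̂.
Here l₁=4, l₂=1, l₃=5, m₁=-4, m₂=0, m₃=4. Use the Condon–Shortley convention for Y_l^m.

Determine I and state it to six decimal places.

0.147319

Rules hold: Σm=0, L=10 even, 3≤5≤5.
N = 9·3·11 = 297
Δ = 0!·8!·2!/11! = 1/495
Racah Σ t=0..0: t=0:+1/576 = 1/576
⇒ 3j(4 1 5; 0 0 0)² = 5/99, sgn -1
Racah Σ t=0..0: t=0:+1/40320 = 1/40320
⇒ 3j(4 1 5; -4 0 4)² = 1/55, sgn -1
4πI² = N·(3j₀)²·(3jₘ)² = 3/11
I = +1·√(0.272727/4π) = 0.14731920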